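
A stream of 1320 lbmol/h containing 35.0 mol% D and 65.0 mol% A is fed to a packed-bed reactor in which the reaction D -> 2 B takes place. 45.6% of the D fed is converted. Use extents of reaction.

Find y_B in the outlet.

D reacted = 0.456 × 462 = 210.7 lbmol/h; ν_D = −1, so ξ = 210.7/1 = 210.7 lbmol/h.
Outlet amounts (n = n₀ + ν ξ):
  D: 462 − 1(210.7) = 251.3
  B: 0 + 2(210.7) = 421.3
  A: 858 (inert)
Total out = 1531 lbmol/h; y_B = 421.3 / 1531 = 0.2753.

0.275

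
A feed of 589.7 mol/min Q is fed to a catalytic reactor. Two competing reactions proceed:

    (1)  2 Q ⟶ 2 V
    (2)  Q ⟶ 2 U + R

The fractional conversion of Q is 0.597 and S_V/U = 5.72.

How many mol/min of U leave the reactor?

56.6 mol/min

Conversion of Q: Q consumed = 0.597 × 589.7 = 352.1 mol/min = 2ξ₁ + 1ξ₂.
Selectivity: 2ξ₁ / (2ξ₂) = 5.72 → ξ₁ = 5.72 ξ₂.
Substitute: (2·5.72 + 1) ξ₂ = 352.1 → ξ₂ = 28.3 mol/min, ξ₁ = 161.9 mol/min.
Outlet amounts (n = n₀ + Σ ν·ξ):
  Q: 589.7 − 2(161.9) − 1(28.3) = 237.6
  V: 0 + 2(161.9) = 323.8
  U: 0 + 2(28.3) = 56.6
  R: 0 + 1(28.3) = 28.3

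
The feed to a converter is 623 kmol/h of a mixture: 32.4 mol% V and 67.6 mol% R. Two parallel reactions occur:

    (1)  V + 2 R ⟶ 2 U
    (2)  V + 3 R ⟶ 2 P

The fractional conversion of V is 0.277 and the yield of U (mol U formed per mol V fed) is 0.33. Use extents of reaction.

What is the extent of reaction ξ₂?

ξ₂ = 22.6 kmol/h

Yield of U: 2ξ₁ / 201.9 = 0.33 → ξ₁ = 33.31 kmol/h.
Conversion of V: 1ξ₁ + 1ξ₂ = 0.277 × 201.9 = 55.91 → ξ₂ = 22.61 kmol/h.
Outlet amounts (n = n₀ + Σ ν·ξ):
  V: 201.9 − 1(33.31) − 1(22.61) = 145.9
  R: 421.1 − 2(33.31) − 3(22.61) = 286.7
  U: 0 + 2(33.31) = 66.61
  P: 0 + 2(22.61) = 45.21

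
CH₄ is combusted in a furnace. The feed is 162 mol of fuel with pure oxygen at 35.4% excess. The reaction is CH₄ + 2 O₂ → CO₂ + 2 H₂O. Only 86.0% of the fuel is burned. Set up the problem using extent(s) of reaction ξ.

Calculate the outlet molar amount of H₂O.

279 mol

Stoichiometric O₂ = 2 × 162 = 324 mol; O₂ fed = 324 × 1.354 = 438.7 mol.
Fuel reacted = 0.86 × 162 → ξ = 139.3 mol.
Outlet (n = n₀ + ν ξ):
  CH₄: 162 − 1(139.3) = 22.68
  O₂: 438.7 − 2(139.3) = 160.1
  CO₂: 0 + 1(139.3) = 139.3
  H₂O: 0 + 2(139.3) = 278.6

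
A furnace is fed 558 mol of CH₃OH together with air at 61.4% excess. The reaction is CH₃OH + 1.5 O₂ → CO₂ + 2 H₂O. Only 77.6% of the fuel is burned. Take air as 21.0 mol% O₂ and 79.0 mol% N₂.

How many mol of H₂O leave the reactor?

Stoichiometric O₂ = 1.5 × 558 = 837 mol; O₂ fed = 837 × 1.614 = 1351 mol.
N₂ fed = 1351 × 79/21 = 5082 mol.
Fuel reacted = 0.776 × 558 → ξ = 433 mol.
Outlet (n = n₀ + ν ξ):
  CH₃OH: 558 − 1(433) = 125
  O₂: 1351 − 1.5(433) = 701.4
  N₂: 5082 (inert)
  CO₂: 0 + 1(433) = 433
  H₂O: 0 + 2(433) = 866

866 mol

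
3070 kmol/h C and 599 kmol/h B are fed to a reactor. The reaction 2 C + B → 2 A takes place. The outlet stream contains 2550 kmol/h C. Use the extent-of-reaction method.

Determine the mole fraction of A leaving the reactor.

For C: n = n₀ − 2ξ → 2550 = 3070 − 2ξ, giving ξ = 260 kmol/h.
Outlet amounts (n = n₀ + ν ξ):
  C: 3070 − 2(260) = 2550
  B: 599 − 1(260) = 339
  A: 0 + 2(260) = 520
Total out = 3409 kmol/h; y_A = 520 / 3409 = 0.1525.

0.153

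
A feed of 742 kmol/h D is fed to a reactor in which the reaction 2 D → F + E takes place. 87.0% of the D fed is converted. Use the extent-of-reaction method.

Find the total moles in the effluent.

742 kmol/h

D reacted = 0.87 × 742 = 645.5 kmol/h; ν_D = −2, so ξ = 645.5/2 = 322.8 kmol/h.
Outlet amounts (n = n₀ + ν ξ):
  D: 742 − 2(322.8) = 96.46
  F: 0 + 1(322.8) = 322.8
  E: 0 + 1(322.8) = 322.8
Total out = 96.46 + 322.8 + 322.8 = 742 kmol/h.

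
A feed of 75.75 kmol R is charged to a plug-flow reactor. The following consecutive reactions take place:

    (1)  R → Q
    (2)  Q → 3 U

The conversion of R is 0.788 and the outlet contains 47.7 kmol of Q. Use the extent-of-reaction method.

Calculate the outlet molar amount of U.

Conversion of R: R consumed = 1ξ₁ = 0.788 × 75.75 → ξ₁ = 59.69 kmol.
Q balance: n_Q = 0 + 1ξ₁ − 1ξ₂ = 47.7 → ξ₂ = (1·59.69 − 47.7)/1 = 11.99 kmol.
Outlet amounts (n = n₀ + Σ ν·ξ):
  R: 75.75 − 1(59.69) = 16.06
  Q: 0 + 1(59.69) − 1(11.99) = 47.7
  U: 0 + 3(11.99) = 35.97

36 kmol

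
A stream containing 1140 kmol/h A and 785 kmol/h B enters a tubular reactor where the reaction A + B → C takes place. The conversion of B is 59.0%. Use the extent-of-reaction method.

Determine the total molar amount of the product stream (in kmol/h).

1460 kmol/h

B reacted = 0.59 × 785 = 463.1 kmol/h; ν_B = −1, so ξ = 463.1/1 = 463.1 kmol/h.
Outlet amounts (n = n₀ + ν ξ):
  A: 1140 − 1(463.1) = 676.9
  B: 785 − 1(463.1) = 321.9
  C: 0 + 1(463.1) = 463.1
Total out = 676.9 + 321.9 + 463.1 = 1462 kmol/h.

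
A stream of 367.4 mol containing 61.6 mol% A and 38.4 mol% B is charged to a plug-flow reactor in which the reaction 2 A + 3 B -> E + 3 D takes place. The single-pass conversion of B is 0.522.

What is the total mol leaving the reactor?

B reacted = 0.522 × 141.1 = 73.64 mol; ν_B = −3, so ξ = 73.64/3 = 24.55 mol.
Outlet amounts (n = n₀ + ν ξ):
  A: 226.3 − 2(24.55) = 177.2
  B: 141.1 − 3(24.55) = 67.44
  E: 0 + 1(24.55) = 24.55
  D: 0 + 3(24.55) = 73.64
Total out = 177.2 + 67.44 + 24.55 + 73.64 = 342.9 mol.

343 mol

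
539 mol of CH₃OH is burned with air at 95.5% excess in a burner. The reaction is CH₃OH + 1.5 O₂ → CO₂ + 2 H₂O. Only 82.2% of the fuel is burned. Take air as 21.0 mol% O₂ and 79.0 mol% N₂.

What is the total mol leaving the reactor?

Stoichiometric O₂ = 1.5 × 539 = 808.5 mol; O₂ fed = 808.5 × 1.955 = 1581 mol.
N₂ fed = 1581 × 79/21 = 5946 mol.
Fuel reacted = 0.822 × 539 → ξ = 443.1 mol.
Outlet (n = n₀ + ν ξ):
  CH₃OH: 539 − 1(443.1) = 95.94
  O₂: 1581 − 1.5(443.1) = 916
  N₂: 5946 (inert)
  CO₂: 0 + 1(443.1) = 443.1
  H₂O: 0 + 2(443.1) = 886.1
Total out = 95.94 + 916 + 5946 + 443.1 + 886.1 = 8287 mol.

8290 mol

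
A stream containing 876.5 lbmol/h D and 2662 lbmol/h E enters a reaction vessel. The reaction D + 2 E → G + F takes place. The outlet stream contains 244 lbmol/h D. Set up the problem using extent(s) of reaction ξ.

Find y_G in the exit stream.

0.218

For D: n = n₀ − 1ξ → 244 = 876.5 − 1ξ, giving ξ = 632.5 lbmol/h.
Outlet amounts (n = n₀ + ν ξ):
  D: 876.5 − 1(632.5) = 244
  E: 2662 − 2(632.5) = 1397
  G: 0 + 1(632.5) = 632.5
  F: 0 + 1(632.5) = 632.5
Total out = 2906 lbmol/h; y_G = 632.5 / 2906 = 0.2177.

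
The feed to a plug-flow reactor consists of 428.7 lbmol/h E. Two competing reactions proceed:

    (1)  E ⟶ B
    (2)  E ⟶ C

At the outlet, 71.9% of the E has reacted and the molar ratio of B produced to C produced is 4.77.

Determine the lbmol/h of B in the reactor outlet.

255 lbmol/h

Conversion of E: E consumed = 0.719 × 428.7 = 308.2 lbmol/h = 1ξ₁ + 1ξ₂.
Selectivity: 1ξ₁ / (1ξ₂) = 4.77 → ξ₁ = 4.77 ξ₂.
Substitute: (1·4.77 + 1) ξ₂ = 308.2 → ξ₂ = 53.42 lbmol/h, ξ₁ = 254.8 lbmol/h.
Outlet amounts (n = n₀ + Σ ν·ξ):
  E: 428.7 − 1(254.8) − 1(53.42) = 120.5
  B: 0 + 1(254.8) = 254.8
  C: 0 + 1(53.42) = 53.42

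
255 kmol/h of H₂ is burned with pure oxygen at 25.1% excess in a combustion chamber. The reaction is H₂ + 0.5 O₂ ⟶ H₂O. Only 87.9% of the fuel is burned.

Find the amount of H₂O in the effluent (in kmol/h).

224 kmol/h

Stoichiometric O₂ = 0.5 × 255 = 127.5 kmol/h; O₂ fed = 127.5 × 1.251 = 159.5 kmol/h.
Fuel reacted = 0.879 × 255 → ξ = 224.1 kmol/h.
Outlet (n = n₀ + ν ξ):
  H₂: 255 − 1(224.1) = 30.85
  O₂: 159.5 − 0.5(224.1) = 47.43
  H₂O: 0 + 1(224.1) = 224.1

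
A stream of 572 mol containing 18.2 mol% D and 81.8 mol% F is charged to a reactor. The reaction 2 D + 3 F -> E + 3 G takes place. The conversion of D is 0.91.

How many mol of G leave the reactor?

142 mol

D reacted = 0.91 × 104.1 = 94.73 mol; ν_D = −2, so ξ = 94.73/2 = 47.37 mol.
Outlet amounts (n = n₀ + ν ξ):
  D: 104.1 − 2(47.37) = 9.369
  F: 467.9 − 3(47.37) = 325.8
  E: 0 + 1(47.37) = 47.37
  G: 0 + 3(47.37) = 142.1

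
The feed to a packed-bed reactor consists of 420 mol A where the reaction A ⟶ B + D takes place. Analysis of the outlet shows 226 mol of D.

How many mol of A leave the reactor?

For D: n = n₀ + 1ξ → 226 = 0 + 1ξ, giving ξ = 226 mol.
Outlet amounts (n = n₀ + ν ξ):
  A: 420 − 1(226) = 194
  B: 0 + 1(226) = 226
  D: 0 + 1(226) = 226

194 mol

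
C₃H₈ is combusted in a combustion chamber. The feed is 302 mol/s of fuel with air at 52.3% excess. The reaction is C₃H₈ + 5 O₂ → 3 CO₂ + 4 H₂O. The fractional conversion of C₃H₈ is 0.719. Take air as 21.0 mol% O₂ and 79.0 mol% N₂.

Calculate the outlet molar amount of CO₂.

651 mol/s

Stoichiometric O₂ = 5 × 302 = 1510 mol/s; O₂ fed = 1510 × 1.523 = 2300 mol/s.
N₂ fed = 2300 × 79/21 = 8651 mol/s.
Fuel reacted = 0.719 × 302 → ξ = 217.1 mol/s.
Outlet (n = n₀ + ν ξ):
  C₃H₈: 302 − 1(217.1) = 84.86
  O₂: 2300 − 5(217.1) = 1214
  N₂: 8651 (inert)
  CO₂: 0 + 3(217.1) = 651.4
  H₂O: 0 + 4(217.1) = 868.6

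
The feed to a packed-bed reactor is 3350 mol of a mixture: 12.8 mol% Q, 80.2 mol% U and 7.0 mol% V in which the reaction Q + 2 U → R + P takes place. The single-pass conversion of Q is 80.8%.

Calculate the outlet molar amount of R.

346 mol

Q reacted = 0.808 × 428.8 = 346.5 mol; ν_Q = −1, so ξ = 346.5/1 = 346.5 mol.
Outlet amounts (n = n₀ + ν ξ):
  Q: 428.8 − 1(346.5) = 82.33
  U: 2687 − 2(346.5) = 1994
  R: 0 + 1(346.5) = 346.5
  P: 0 + 1(346.5) = 346.5
  V: 234.5 (inert)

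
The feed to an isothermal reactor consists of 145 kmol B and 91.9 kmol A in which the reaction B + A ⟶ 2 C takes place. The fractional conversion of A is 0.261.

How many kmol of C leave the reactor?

48 kmol

A reacted = 0.261 × 91.9 = 23.99 kmol; ν_A = −1, so ξ = 23.99/1 = 23.99 kmol.
Outlet amounts (n = n₀ + ν ξ):
  B: 145 − 1(23.99) = 121
  A: 91.9 − 1(23.99) = 67.91
  C: 0 + 2(23.99) = 47.97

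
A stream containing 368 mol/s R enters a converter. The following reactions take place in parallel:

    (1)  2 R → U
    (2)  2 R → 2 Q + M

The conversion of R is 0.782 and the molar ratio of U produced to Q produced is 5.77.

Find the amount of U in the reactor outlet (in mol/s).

132 mol/s

Conversion of R: R consumed = 0.782 × 368 = 287.8 mol/s = 2ξ₁ + 2ξ₂.
Selectivity: 1ξ₁ / (2ξ₂) = 5.77 → ξ₁ = 11.54 ξ₂.
Substitute: (2·11.54 + 2) ξ₂ = 287.8 → ξ₂ = 11.47 mol/s, ξ₁ = 132.4 mol/s.
Outlet amounts (n = n₀ + Σ ν·ξ):
  R: 368 − 2(132.4) − 2(11.47) = 80.22
  U: 0 + 1(132.4) = 132.4
  Q: 0 + 2(11.47) = 22.95
  M: 0 + 1(11.47) = 11.47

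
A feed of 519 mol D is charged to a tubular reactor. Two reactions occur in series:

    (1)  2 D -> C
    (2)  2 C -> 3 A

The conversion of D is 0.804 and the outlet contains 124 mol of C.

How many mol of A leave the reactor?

Conversion of D: D consumed = 2ξ₁ = 0.804 × 519 → ξ₁ = 208.6 mol.
C balance: n_C = 0 + 1ξ₁ − 2ξ₂ = 124 → ξ₂ = (1·208.6 − 124)/2 = 42.32 mol.
Outlet amounts (n = n₀ + Σ ν·ξ):
  D: 519 − 2(208.6) = 101.7
  C: 0 + 1(208.6) − 2(42.32) = 124
  A: 0 + 3(42.32) = 127

127 mol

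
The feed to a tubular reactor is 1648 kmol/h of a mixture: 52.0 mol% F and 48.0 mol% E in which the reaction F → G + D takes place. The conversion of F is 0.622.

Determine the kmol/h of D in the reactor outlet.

533 kmol/h

F reacted = 0.622 × 857 = 533 kmol/h; ν_F = −1, so ξ = 533/1 = 533 kmol/h.
Outlet amounts (n = n₀ + ν ξ):
  F: 857 − 1(533) = 323.9
  G: 0 + 1(533) = 533
  D: 0 + 1(533) = 533
  E: 791 (inert)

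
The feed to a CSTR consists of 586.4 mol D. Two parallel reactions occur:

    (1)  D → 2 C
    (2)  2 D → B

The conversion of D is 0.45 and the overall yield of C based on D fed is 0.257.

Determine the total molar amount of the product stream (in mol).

Yield of C: 2ξ₁ / 586.4 = 0.257 → ξ₁ = 75.35 mol.
Conversion of D: 1ξ₁ + 2ξ₂ = 0.45 × 586.4 = 263.9 → ξ₂ = 94.26 mol.
Outlet amounts (n = n₀ + Σ ν·ξ):
  D: 586.4 − 1(75.35) − 2(94.26) = 322.5
  C: 0 + 2(75.35) = 150.7
  B: 0 + 1(94.26) = 94.26
Total out = 322.5 + 150.7 + 94.26 = 567.5 mol.

567 mol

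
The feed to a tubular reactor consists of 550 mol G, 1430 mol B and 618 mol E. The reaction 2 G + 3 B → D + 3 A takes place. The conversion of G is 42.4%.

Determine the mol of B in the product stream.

1080 mol

G reacted = 0.424 × 550 = 233.2 mol; ν_G = −2, so ξ = 233.2/2 = 116.6 mol.
Outlet amounts (n = n₀ + ν ξ):
  G: 550 − 2(116.6) = 316.8
  B: 1430 − 3(116.6) = 1080
  D: 0 + 1(116.6) = 116.6
  A: 0 + 3(116.6) = 349.8
  E: 618 (inert)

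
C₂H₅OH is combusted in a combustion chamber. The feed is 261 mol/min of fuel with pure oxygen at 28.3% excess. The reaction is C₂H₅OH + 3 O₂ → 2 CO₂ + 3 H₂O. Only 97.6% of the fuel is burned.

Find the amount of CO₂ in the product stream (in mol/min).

509 mol/min

Stoichiometric O₂ = 3 × 261 = 783 mol/min; O₂ fed = 783 × 1.283 = 1005 mol/min.
Fuel reacted = 0.976 × 261 → ξ = 254.7 mol/min.
Outlet (n = n₀ + ν ξ):
  C₂H₅OH: 261 − 1(254.7) = 6.264
  O₂: 1005 − 3(254.7) = 240.4
  CO₂: 0 + 2(254.7) = 509.5
  H₂O: 0 + 3(254.7) = 764.2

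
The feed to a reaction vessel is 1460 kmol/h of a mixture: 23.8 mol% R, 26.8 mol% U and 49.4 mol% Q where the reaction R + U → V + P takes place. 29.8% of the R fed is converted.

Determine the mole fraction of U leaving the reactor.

0.197

R reacted = 0.298 × 347.5 = 103.5 kmol/h; ν_R = −1, so ξ = 103.5/1 = 103.5 kmol/h.
Outlet amounts (n = n₀ + ν ξ):
  R: 347.5 − 1(103.5) = 243.9
  U: 391.3 − 1(103.5) = 287.7
  V: 0 + 1(103.5) = 103.5
  P: 0 + 1(103.5) = 103.5
  Q: 721.2 (inert)
Total out = 1460 kmol/h; y_U = 287.7 / 1460 = 0.1971.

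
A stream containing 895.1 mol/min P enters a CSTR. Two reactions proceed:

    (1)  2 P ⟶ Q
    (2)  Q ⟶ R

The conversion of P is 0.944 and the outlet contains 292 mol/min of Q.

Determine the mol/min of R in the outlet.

130 mol/min

Conversion of P: P consumed = 2ξ₁ = 0.944 × 895.1 → ξ₁ = 422.5 mol/min.
Q balance: n_Q = 0 + 1ξ₁ − 1ξ₂ = 292 → ξ₂ = (1·422.5 − 292)/1 = 130.5 mol/min.
Outlet amounts (n = n₀ + Σ ν·ξ):
  P: 895.1 − 2(422.5) = 50.13
  Q: 0 + 1(422.5) − 1(130.5) = 292
  R: 0 + 1(130.5) = 130.5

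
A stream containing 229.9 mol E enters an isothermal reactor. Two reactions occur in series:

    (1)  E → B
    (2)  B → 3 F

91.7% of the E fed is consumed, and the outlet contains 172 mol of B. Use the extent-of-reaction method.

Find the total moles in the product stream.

308 mol

Conversion of E: E consumed = 1ξ₁ = 0.917 × 229.9 → ξ₁ = 210.8 mol.
B balance: n_B = 0 + 1ξ₁ − 1ξ₂ = 172 → ξ₂ = (1·210.8 − 172)/1 = 38.82 mol.
Outlet amounts (n = n₀ + Σ ν·ξ):
  E: 229.9 − 1(210.8) = 19.08
  B: 0 + 1(210.8) − 1(38.82) = 172
  F: 0 + 3(38.82) = 116.5
Total out = 19.08 + 172 + 116.5 = 307.5 mol.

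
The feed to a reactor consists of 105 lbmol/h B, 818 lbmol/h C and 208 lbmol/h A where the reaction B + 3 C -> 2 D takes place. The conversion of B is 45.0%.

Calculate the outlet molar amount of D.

94.5 lbmol/h

B reacted = 0.45 × 105 = 47.25 lbmol/h; ν_B = −1, so ξ = 47.25/1 = 47.25 lbmol/h.
Outlet amounts (n = n₀ + ν ξ):
  B: 105 − 1(47.25) = 57.75
  C: 818 − 3(47.25) = 676.2
  D: 0 + 2(47.25) = 94.5
  A: 208 (inert)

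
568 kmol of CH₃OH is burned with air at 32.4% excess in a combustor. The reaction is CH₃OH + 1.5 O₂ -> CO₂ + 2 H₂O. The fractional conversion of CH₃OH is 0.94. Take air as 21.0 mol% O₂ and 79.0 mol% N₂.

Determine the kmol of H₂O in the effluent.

1070 kmol

Stoichiometric O₂ = 1.5 × 568 = 852 kmol; O₂ fed = 852 × 1.324 = 1128 kmol.
N₂ fed = 1128 × 79/21 = 4244 kmol.
Fuel reacted = 0.94 × 568 → ξ = 533.9 kmol.
Outlet (n = n₀ + ν ξ):
  CH₃OH: 568 − 1(533.9) = 34.08
  O₂: 1128 − 1.5(533.9) = 327.2
  N₂: 4244 (inert)
  CO₂: 0 + 1(533.9) = 533.9
  H₂O: 0 + 2(533.9) = 1068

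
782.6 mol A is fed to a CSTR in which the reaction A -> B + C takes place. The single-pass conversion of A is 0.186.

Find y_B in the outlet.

0.157

A reacted = 0.186 × 782.6 = 145.6 mol; ν_A = −1, so ξ = 145.6/1 = 145.6 mol.
Outlet amounts (n = n₀ + ν ξ):
  A: 782.6 − 1(145.6) = 637
  B: 0 + 1(145.6) = 145.6
  C: 0 + 1(145.6) = 145.6
Total out = 928.2 mol; y_B = 145.6 / 928.2 = 0.1568.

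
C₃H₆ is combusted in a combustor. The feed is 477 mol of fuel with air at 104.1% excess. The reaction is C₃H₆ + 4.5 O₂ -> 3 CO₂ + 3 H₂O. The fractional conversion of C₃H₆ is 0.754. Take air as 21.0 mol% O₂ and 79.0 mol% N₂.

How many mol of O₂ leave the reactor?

Stoichiometric O₂ = 4.5 × 477 = 2146 mol; O₂ fed = 2146 × 2.041 = 4381 mol.
N₂ fed = 4381 × 79/21 = 16480 mol.
Fuel reacted = 0.754 × 477 → ξ = 359.7 mol.
Outlet (n = n₀ + ν ξ):
  C₃H₆: 477 − 1(359.7) = 117.3
  O₂: 4381 − 4.5(359.7) = 2763
  N₂: 16480 (inert)
  CO₂: 0 + 3(359.7) = 1079
  H₂O: 0 + 3(359.7) = 1079

2760 mol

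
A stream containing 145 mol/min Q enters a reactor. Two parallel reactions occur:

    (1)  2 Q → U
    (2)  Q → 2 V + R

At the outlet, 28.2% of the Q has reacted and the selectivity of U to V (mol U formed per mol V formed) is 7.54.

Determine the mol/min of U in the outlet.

19.8 mol/min

Conversion of Q: Q consumed = 0.282 × 145 = 40.89 mol/min = 2ξ₁ + 1ξ₂.
Selectivity: 1ξ₁ / (2ξ₂) = 7.54 → ξ₁ = 15.08 ξ₂.
Substitute: (2·15.08 + 1) ξ₂ = 40.89 → ξ₂ = 1.312 mol/min, ξ₁ = 19.79 mol/min.
Outlet amounts (n = n₀ + Σ ν·ξ):
  Q: 145 − 2(19.79) − 1(1.312) = 104.1
  U: 0 + 1(19.79) = 19.79
  V: 0 + 2(1.312) = 2.625
  R: 0 + 1(1.312) = 1.312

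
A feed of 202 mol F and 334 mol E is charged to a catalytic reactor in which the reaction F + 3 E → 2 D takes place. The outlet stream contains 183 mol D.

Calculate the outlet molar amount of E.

For D: n = n₀ + 2ξ → 183 = 0 + 2ξ, giving ξ = 91.5 mol.
Outlet amounts (n = n₀ + ν ξ):
  F: 202 − 1(91.5) = 110.5
  E: 334 − 3(91.5) = 59.5
  D: 0 + 2(91.5) = 183

59.5 mol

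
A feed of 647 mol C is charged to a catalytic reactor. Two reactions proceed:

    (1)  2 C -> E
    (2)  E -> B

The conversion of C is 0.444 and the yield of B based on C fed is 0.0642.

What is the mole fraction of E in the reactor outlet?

Conversion of C: C consumed = 2ξ₁ = 0.444 × 647 → ξ₁ = 143.6 mol.
Yield of B: 1ξ₂ / 647 = 0.0642 → ξ₂ = 41.54 mol.
Outlet amounts (n = n₀ + Σ ν·ξ):
  C: 647 − 2(143.6) = 359.7
  E: 0 + 1(143.6) − 1(41.54) = 102.1
  B: 0 + 1(41.54) = 41.54
Total out = 503.4 mol; y_E = 102.1 / 503.4 = 0.2028.

0.203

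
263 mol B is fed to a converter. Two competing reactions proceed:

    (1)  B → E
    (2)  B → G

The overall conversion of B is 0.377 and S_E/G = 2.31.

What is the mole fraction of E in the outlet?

0.263

Conversion of B: B consumed = 0.377 × 263 = 99.15 mol = 1ξ₁ + 1ξ₂.
Selectivity: 1ξ₁ / (1ξ₂) = 2.31 → ξ₁ = 2.31 ξ₂.
Substitute: (1·2.31 + 1) ξ₂ = 99.15 → ξ₂ = 29.95 mol, ξ₁ = 69.2 mol.
Outlet amounts (n = n₀ + Σ ν·ξ):
  B: 263 − 1(69.2) − 1(29.95) = 163.8
  E: 0 + 1(69.2) = 69.2
  G: 0 + 1(29.95) = 29.95
Total out = 263 mol; y_E = 69.2 / 263 = 0.2631.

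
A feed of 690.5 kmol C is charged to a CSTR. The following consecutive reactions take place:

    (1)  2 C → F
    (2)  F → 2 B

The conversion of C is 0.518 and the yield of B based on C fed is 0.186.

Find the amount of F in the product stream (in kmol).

115 kmol

Conversion of C: C consumed = 2ξ₁ = 0.518 × 690.5 → ξ₁ = 178.8 kmol.
Yield of B: 2ξ₂ / 690.5 = 0.186 → ξ₂ = 64.22 kmol.
Outlet amounts (n = n₀ + Σ ν·ξ):
  C: 690.5 − 2(178.8) = 332.8
  F: 0 + 1(178.8) − 1(64.22) = 114.6
  B: 0 + 2(64.22) = 128.4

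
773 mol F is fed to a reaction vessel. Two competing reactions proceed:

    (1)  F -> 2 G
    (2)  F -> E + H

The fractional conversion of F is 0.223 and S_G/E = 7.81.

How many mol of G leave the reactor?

Conversion of F: F consumed = 0.223 × 773 = 172.4 mol = 1ξ₁ + 1ξ₂.
Selectivity: 2ξ₁ / (1ξ₂) = 7.81 → ξ₁ = 3.905 ξ₂.
Substitute: (1·3.905 + 1) ξ₂ = 172.4 → ξ₂ = 35.14 mol, ξ₁ = 137.2 mol.
Outlet amounts (n = n₀ + Σ ν·ξ):
  F: 773 − 1(137.2) − 1(35.14) = 600.6
  G: 0 + 2(137.2) = 274.5
  E: 0 + 1(35.14) = 35.14
  H: 0 + 1(35.14) = 35.14

274 mol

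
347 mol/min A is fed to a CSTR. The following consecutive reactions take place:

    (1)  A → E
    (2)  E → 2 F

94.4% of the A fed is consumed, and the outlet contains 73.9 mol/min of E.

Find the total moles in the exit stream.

Conversion of A: A consumed = 1ξ₁ = 0.944 × 347 → ξ₁ = 327.6 mol/min.
E balance: n_E = 0 + 1ξ₁ − 1ξ₂ = 73.9 → ξ₂ = (1·327.6 − 73.9)/1 = 253.7 mol/min.
Outlet amounts (n = n₀ + Σ ν·ξ):
  A: 347 − 1(327.6) = 19.43
  E: 0 + 1(327.6) − 1(253.7) = 73.9
  F: 0 + 2(253.7) = 507.3
Total out = 19.43 + 73.9 + 507.3 = 600.7 mol/min.

601 mol/min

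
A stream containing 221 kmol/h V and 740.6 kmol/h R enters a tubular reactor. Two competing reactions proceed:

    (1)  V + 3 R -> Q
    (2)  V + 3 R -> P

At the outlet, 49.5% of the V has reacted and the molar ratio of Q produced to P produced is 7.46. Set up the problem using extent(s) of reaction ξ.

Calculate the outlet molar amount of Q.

Conversion of V: V consumed = 0.495 × 221 = 109.4 kmol/h = 1ξ₁ + 1ξ₂.
Selectivity: 1ξ₁ / (1ξ₂) = 7.46 → ξ₁ = 7.46 ξ₂.
Substitute: (1·7.46 + 1) ξ₂ = 109.4 → ξ₂ = 12.93 kmol/h, ξ₁ = 96.46 kmol/h.
Outlet amounts (n = n₀ + Σ ν·ξ):
  V: 221 − 1(96.46) − 1(12.93) = 111.6
  R: 740.6 − 3(96.46) − 3(12.93) = 412.4
  Q: 0 + 1(96.46) = 96.46
  P: 0 + 1(12.93) = 12.93

96.5 kmol/h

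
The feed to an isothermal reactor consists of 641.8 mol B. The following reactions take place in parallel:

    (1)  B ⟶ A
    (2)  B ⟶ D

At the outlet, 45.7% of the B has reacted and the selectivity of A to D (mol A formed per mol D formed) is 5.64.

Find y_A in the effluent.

Conversion of B: B consumed = 0.457 × 641.8 = 293.3 mol = 1ξ₁ + 1ξ₂.
Selectivity: 1ξ₁ / (1ξ₂) = 5.64 → ξ₁ = 5.64 ξ₂.
Substitute: (1·5.64 + 1) ξ₂ = 293.3 → ξ₂ = 44.17 mol, ξ₁ = 249.1 mol.
Outlet amounts (n = n₀ + Σ ν·ξ):
  B: 641.8 − 1(249.1) − 1(44.17) = 348.5
  A: 0 + 1(249.1) = 249.1
  D: 0 + 1(44.17) = 44.17
Total out = 641.8 mol; y_A = 249.1 / 641.8 = 0.3882.

0.388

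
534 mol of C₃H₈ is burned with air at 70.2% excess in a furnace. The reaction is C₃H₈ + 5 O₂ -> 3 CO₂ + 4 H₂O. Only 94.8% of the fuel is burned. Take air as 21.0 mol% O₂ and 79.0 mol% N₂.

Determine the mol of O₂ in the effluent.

Stoichiometric O₂ = 5 × 534 = 2670 mol; O₂ fed = 2670 × 1.702 = 4544 mol.
N₂ fed = 4544 × 79/21 = 17100 mol.
Fuel reacted = 0.948 × 534 → ξ = 506.2 mol.
Outlet (n = n₀ + ν ξ):
  C₃H₈: 534 − 1(506.2) = 27.77
  O₂: 4544 − 5(506.2) = 2013
  N₂: 17100 (inert)
  CO₂: 0 + 3(506.2) = 1519
  H₂O: 0 + 4(506.2) = 2025

2010 mol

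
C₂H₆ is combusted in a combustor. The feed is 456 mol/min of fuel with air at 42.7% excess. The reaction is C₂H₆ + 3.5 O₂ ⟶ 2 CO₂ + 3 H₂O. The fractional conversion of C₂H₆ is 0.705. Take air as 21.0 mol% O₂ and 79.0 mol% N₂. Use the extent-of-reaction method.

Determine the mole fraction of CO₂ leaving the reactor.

0.0561

Stoichiometric O₂ = 3.5 × 456 = 1596 mol/min; O₂ fed = 1596 × 1.427 = 2277 mol/min.
N₂ fed = 2277 × 79/21 = 8568 mol/min.
Fuel reacted = 0.705 × 456 → ξ = 321.5 mol/min.
Outlet (n = n₀ + ν ξ):
  C₂H₆: 456 − 1(321.5) = 134.5
  O₂: 2277 − 3.5(321.5) = 1152
  N₂: 8568 (inert)
  CO₂: 0 + 2(321.5) = 643
  H₂O: 0 + 3(321.5) = 964.4
Total out = 11460 mol/min; y_CO₂ = 643 / 11460 = 0.0561.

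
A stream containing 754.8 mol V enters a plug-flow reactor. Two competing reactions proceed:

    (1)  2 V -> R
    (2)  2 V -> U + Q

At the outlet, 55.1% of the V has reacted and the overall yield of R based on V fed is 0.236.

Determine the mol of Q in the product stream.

29.8 mol

Yield of R: 1ξ₁ / 754.8 = 0.236 → ξ₁ = 178.1 mol.
Conversion of V: 2ξ₁ + 2ξ₂ = 0.551 × 754.8 = 415.9 → ξ₂ = 29.81 mol.
Outlet amounts (n = n₀ + Σ ν·ξ):
  V: 754.8 − 2(178.1) − 2(29.81) = 338.9
  R: 0 + 1(178.1) = 178.1
  U: 0 + 1(29.81) = 29.81
  Q: 0 + 1(29.81) = 29.81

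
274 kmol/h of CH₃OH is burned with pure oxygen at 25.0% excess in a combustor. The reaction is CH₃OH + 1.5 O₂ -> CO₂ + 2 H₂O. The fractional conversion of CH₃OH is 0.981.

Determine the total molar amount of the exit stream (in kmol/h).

922 kmol/h

Stoichiometric O₂ = 1.5 × 274 = 411 kmol/h; O₂ fed = 411 × 1.250 = 513.8 kmol/h.
Fuel reacted = 0.981 × 274 → ξ = 268.8 kmol/h.
Outlet (n = n₀ + ν ξ):
  CH₃OH: 274 − 1(268.8) = 5.206
  O₂: 513.8 − 1.5(268.8) = 110.6
  CO₂: 0 + 1(268.8) = 268.8
  H₂O: 0 + 2(268.8) = 537.6
Total out = 5.206 + 110.6 + 268.8 + 537.6 = 922.1 kmol/h.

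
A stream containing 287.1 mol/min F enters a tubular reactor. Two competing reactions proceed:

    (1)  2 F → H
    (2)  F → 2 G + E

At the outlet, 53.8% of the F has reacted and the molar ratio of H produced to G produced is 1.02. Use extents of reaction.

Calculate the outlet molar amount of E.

30.4 mol/min

Conversion of F: F consumed = 0.538 × 287.1 = 154.5 mol/min = 2ξ₁ + 1ξ₂.
Selectivity: 1ξ₁ / (2ξ₂) = 1.02 → ξ₁ = 2.04 ξ₂.
Substitute: (2·2.04 + 1) ξ₂ = 154.5 → ξ₂ = 30.41 mol/min, ξ₁ = 62.03 mol/min.
Outlet amounts (n = n₀ + Σ ν·ξ):
  F: 287.1 − 2(62.03) − 1(30.41) = 132.6
  H: 0 + 1(62.03) = 62.03
  G: 0 + 2(30.41) = 60.81
  E: 0 + 1(30.41) = 30.41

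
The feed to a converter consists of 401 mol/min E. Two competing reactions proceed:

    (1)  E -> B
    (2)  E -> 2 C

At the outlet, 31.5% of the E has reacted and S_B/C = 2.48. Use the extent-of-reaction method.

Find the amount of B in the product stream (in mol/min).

105 mol/min

Conversion of E: E consumed = 0.315 × 401 = 126.3 mol/min = 1ξ₁ + 1ξ₂.
Selectivity: 1ξ₁ / (2ξ₂) = 2.48 → ξ₁ = 4.96 ξ₂.
Substitute: (1·4.96 + 1) ξ₂ = 126.3 → ξ₂ = 21.19 mol/min, ξ₁ = 105.1 mol/min.
Outlet amounts (n = n₀ + Σ ν·ξ):
  E: 401 − 1(105.1) − 1(21.19) = 274.7
  B: 0 + 1(105.1) = 105.1
  C: 0 + 2(21.19) = 42.39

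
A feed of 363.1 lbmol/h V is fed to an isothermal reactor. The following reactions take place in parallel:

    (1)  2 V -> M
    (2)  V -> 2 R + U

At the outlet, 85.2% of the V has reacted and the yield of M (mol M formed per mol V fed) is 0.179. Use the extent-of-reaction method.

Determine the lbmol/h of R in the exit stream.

Yield of M: 1ξ₁ / 363.1 = 0.179 → ξ₁ = 64.99 lbmol/h.
Conversion of V: 2ξ₁ + 1ξ₂ = 0.852 × 363.1 = 309.4 → ξ₂ = 179.4 lbmol/h.
Outlet amounts (n = n₀ + Σ ν·ξ):
  V: 363.1 − 2(64.99) − 1(179.4) = 53.74
  M: 0 + 1(64.99) = 64.99
  R: 0 + 2(179.4) = 358.7
  U: 0 + 1(179.4) = 179.4

359 lbmol/h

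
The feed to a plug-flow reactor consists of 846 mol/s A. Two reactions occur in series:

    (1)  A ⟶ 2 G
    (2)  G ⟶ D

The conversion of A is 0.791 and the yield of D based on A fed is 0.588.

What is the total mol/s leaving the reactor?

1520 mol/s

Conversion of A: A consumed = 1ξ₁ = 0.791 × 846 → ξ₁ = 669.2 mol/s.
Yield of D: 1ξ₂ / 846 = 0.588 → ξ₂ = 497.4 mol/s.
Outlet amounts (n = n₀ + Σ ν·ξ):
  A: 846 − 1(669.2) = 176.8
  G: 0 + 2(669.2) − 1(497.4) = 840.9
  D: 0 + 1(497.4) = 497.4
Total out = 176.8 + 840.9 + 497.4 = 1515 mol/s.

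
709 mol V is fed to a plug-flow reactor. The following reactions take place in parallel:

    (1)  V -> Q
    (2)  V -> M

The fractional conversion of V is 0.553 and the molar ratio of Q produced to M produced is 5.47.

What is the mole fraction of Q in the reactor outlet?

0.468

Conversion of V: V consumed = 0.553 × 709 = 392.1 mol = 1ξ₁ + 1ξ₂.
Selectivity: 1ξ₁ / (1ξ₂) = 5.47 → ξ₁ = 5.47 ξ₂.
Substitute: (1·5.47 + 1) ξ₂ = 392.1 → ξ₂ = 60.6 mol, ξ₁ = 331.5 mol.
Outlet amounts (n = n₀ + Σ ν·ξ):
  V: 709 − 1(331.5) − 1(60.6) = 316.9
  Q: 0 + 1(331.5) = 331.5
  M: 0 + 1(60.6) = 60.6
Total out = 709 mol; y_Q = 331.5 / 709 = 0.4675.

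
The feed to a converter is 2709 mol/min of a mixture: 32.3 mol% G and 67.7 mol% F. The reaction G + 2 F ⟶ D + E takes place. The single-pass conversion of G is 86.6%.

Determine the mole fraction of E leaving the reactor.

0.388

G reacted = 0.866 × 875 = 757.8 mol/min; ν_G = −1, so ξ = 757.8/1 = 757.8 mol/min.
Outlet amounts (n = n₀ + ν ξ):
  G: 875 − 1(757.8) = 117.3
  F: 1834 − 2(757.8) = 318.5
  D: 0 + 1(757.8) = 757.8
  E: 0 + 1(757.8) = 757.8
Total out = 1951 mol/min; y_E = 757.8 / 1951 = 0.3883.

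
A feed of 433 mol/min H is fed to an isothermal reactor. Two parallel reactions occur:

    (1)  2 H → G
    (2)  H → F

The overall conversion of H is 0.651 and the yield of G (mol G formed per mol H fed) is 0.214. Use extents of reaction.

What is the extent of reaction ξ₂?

ξ₂ = 96.6 mol/min

Yield of G: 1ξ₁ / 433 = 0.214 → ξ₁ = 92.66 mol/min.
Conversion of H: 2ξ₁ + 1ξ₂ = 0.651 × 433 = 281.9 → ξ₂ = 96.56 mol/min.
Outlet amounts (n = n₀ + Σ ν·ξ):
  H: 433 − 2(92.66) − 1(96.56) = 151.1
  G: 0 + 1(92.66) = 92.66
  F: 0 + 1(96.56) = 96.56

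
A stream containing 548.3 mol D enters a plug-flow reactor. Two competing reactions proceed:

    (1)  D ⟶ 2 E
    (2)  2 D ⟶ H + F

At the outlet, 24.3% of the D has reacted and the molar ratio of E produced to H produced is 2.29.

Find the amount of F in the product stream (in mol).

42.4 mol

Conversion of D: D consumed = 0.243 × 548.3 = 133.2 mol = 1ξ₁ + 2ξ₂.
Selectivity: 2ξ₁ / (1ξ₂) = 2.29 → ξ₁ = 1.145 ξ₂.
Substitute: (1·1.145 + 2) ξ₂ = 133.2 → ξ₂ = 42.36 mol, ξ₁ = 48.51 mol.
Outlet amounts (n = n₀ + Σ ν·ξ):
  D: 548.3 − 1(48.51) − 2(42.36) = 415.1
  E: 0 + 2(48.51) = 97.02
  H: 0 + 1(42.36) = 42.36
  F: 0 + 1(42.36) = 42.36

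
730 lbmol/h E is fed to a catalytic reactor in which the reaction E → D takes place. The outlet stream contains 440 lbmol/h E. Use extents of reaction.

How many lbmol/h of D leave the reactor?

290 lbmol/h

For E: n = n₀ − 1ξ → 440 = 730 − 1ξ, giving ξ = 290 lbmol/h.
Outlet amounts (n = n₀ + ν ξ):
  E: 730 − 1(290) = 440
  D: 0 + 1(290) = 290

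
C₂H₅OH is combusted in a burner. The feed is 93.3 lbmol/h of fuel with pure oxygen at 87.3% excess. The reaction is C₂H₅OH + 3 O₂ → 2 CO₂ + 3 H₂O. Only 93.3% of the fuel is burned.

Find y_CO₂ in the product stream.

Stoichiometric O₂ = 3 × 93.3 = 279.9 lbmol/h; O₂ fed = 279.9 × 1.873 = 524.3 lbmol/h.
Fuel reacted = 0.933 × 93.3 → ξ = 87.05 lbmol/h.
Outlet (n = n₀ + ν ξ):
  C₂H₅OH: 93.3 − 1(87.05) = 6.251
  O₂: 524.3 − 3(87.05) = 263.1
  CO₂: 0 + 2(87.05) = 174.1
  H₂O: 0 + 3(87.05) = 261.1
Total out = 704.6 lbmol/h; y_CO₂ = 174.1 / 704.6 = 0.2471.

0.247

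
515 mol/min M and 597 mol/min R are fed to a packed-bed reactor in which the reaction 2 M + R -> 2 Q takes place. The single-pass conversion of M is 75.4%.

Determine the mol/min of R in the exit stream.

403 mol/min

M reacted = 0.754 × 515 = 388.3 mol/min; ν_M = −2, so ξ = 388.3/2 = 194.2 mol/min.
Outlet amounts (n = n₀ + ν ξ):
  M: 515 − 2(194.2) = 126.7
  R: 597 − 1(194.2) = 402.8
  Q: 0 + 2(194.2) = 388.3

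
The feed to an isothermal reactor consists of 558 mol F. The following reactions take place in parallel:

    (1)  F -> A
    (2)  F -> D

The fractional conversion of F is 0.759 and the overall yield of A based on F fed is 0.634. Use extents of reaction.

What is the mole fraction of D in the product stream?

Yield of A: 1ξ₁ / 558 = 0.634 → ξ₁ = 353.8 mol.
Conversion of F: 1ξ₁ + 1ξ₂ = 0.759 × 558 = 423.5 → ξ₂ = 69.75 mol.
Outlet amounts (n = n₀ + Σ ν·ξ):
  F: 558 − 1(353.8) − 1(69.75) = 134.5
  A: 0 + 1(353.8) = 353.8
  D: 0 + 1(69.75) = 69.75
Total out = 558 mol; y_D = 69.75 / 558 = 0.125.

0.125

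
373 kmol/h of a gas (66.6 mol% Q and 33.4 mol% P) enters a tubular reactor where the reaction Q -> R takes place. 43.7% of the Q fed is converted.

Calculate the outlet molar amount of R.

Q reacted = 0.437 × 248.4 = 108.6 kmol/h; ν_Q = −1, so ξ = 108.6/1 = 108.6 kmol/h.
Outlet amounts (n = n₀ + ν ξ):
  Q: 248.4 − 1(108.6) = 139.9
  R: 0 + 1(108.6) = 108.6
  P: 124.6 (inert)

109 kmol/h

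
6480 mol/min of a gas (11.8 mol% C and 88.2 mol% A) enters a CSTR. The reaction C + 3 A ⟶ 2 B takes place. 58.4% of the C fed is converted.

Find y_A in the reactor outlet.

0.783

C reacted = 0.584 × 764.6 = 446.5 mol/min; ν_C = −1, so ξ = 446.5/1 = 446.5 mol/min.
Outlet amounts (n = n₀ + ν ξ):
  C: 764.6 − 1(446.5) = 318.1
  A: 5715 − 3(446.5) = 4376
  B: 0 + 2(446.5) = 893.1
Total out = 5587 mol/min; y_A = 4376 / 5587 = 0.7832.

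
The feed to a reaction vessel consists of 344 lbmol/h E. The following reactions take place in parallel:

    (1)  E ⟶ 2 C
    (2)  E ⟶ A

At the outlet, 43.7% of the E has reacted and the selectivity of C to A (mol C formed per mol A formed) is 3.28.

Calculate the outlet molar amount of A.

Conversion of E: E consumed = 0.437 × 344 = 150.3 lbmol/h = 1ξ₁ + 1ξ₂.
Selectivity: 2ξ₁ / (1ξ₂) = 3.28 → ξ₁ = 1.64 ξ₂.
Substitute: (1·1.64 + 1) ξ₂ = 150.3 → ξ₂ = 56.94 lbmol/h, ξ₁ = 93.39 lbmol/h.
Outlet amounts (n = n₀ + Σ ν·ξ):
  E: 344 − 1(93.39) − 1(56.94) = 193.7
  C: 0 + 2(93.39) = 186.8
  A: 0 + 1(56.94) = 56.94

56.9 lbmol/h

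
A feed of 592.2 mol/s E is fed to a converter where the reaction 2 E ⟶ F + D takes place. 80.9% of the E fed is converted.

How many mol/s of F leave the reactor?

240 mol/s

E reacted = 0.809 × 592.2 = 479.1 mol/s; ν_E = −2, so ξ = 479.1/2 = 239.5 mol/s.
Outlet amounts (n = n₀ + ν ξ):
  E: 592.2 − 2(239.5) = 113.1
  F: 0 + 1(239.5) = 239.5
  D: 0 + 1(239.5) = 239.5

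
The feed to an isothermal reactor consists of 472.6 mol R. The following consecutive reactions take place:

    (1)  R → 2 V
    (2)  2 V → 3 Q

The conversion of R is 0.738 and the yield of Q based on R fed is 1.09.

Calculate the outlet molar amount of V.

354 mol

Conversion of R: R consumed = 1ξ₁ = 0.738 × 472.6 → ξ₁ = 348.8 mol.
Yield of Q: 3ξ₂ / 472.6 = 1.09 → ξ₂ = 171.7 mol.
Outlet amounts (n = n₀ + Σ ν·ξ):
  R: 472.6 − 1(348.8) = 123.8
  V: 0 + 2(348.8) − 2(171.7) = 354.1
  Q: 0 + 3(171.7) = 515.1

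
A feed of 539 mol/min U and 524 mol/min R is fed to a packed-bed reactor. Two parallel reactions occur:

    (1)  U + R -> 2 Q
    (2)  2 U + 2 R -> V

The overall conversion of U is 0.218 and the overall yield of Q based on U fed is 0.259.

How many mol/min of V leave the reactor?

23.9 mol/min

Yield of Q: 2ξ₁ / 539 = 0.259 → ξ₁ = 69.8 mol/min.
Conversion of U: 1ξ₁ + 2ξ₂ = 0.218 × 539 = 117.5 → ξ₂ = 23.85 mol/min.
Outlet amounts (n = n₀ + Σ ν·ξ):
  U: 539 − 1(69.8) − 2(23.85) = 421.5
  R: 524 − 1(69.8) − 2(23.85) = 406.5
  Q: 0 + 2(69.8) = 139.6
  V: 0 + 1(23.85) = 23.85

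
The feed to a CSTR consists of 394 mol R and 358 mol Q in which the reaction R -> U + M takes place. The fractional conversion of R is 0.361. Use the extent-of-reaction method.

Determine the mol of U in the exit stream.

R reacted = 0.361 × 394 = 142.2 mol; ν_R = −1, so ξ = 142.2/1 = 142.2 mol.
Outlet amounts (n = n₀ + ν ξ):
  R: 394 − 1(142.2) = 251.8
  U: 0 + 1(142.2) = 142.2
  M: 0 + 1(142.2) = 142.2
  Q: 358 (inert)

142 mol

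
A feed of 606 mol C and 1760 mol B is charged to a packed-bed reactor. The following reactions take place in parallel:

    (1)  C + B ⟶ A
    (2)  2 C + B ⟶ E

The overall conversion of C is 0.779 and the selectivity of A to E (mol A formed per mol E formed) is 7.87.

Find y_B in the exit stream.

0.705

Conversion of C: C consumed = 0.779 × 606 = 472.1 mol = 1ξ₁ + 2ξ₂.
Selectivity: 1ξ₁ / (1ξ₂) = 7.87 → ξ₁ = 7.87 ξ₂.
Substitute: (1·7.87 + 2) ξ₂ = 472.1 → ξ₂ = 47.83 mol, ξ₁ = 376.4 mol.
Outlet amounts (n = n₀ + Σ ν·ξ):
  C: 606 − 1(376.4) − 2(47.83) = 133.9
  B: 1760 − 1(376.4) − 1(47.83) = 1336
  A: 0 + 1(376.4) = 376.4
  E: 0 + 1(47.83) = 47.83
Total out = 1894 mol; y_B = 1336 / 1894 = 0.7053.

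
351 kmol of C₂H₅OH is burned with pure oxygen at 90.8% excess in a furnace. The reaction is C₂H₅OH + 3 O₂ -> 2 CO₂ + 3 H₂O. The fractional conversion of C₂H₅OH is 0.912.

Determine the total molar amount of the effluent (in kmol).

2680 kmol

Stoichiometric O₂ = 3 × 351 = 1053 kmol; O₂ fed = 1053 × 1.908 = 2009 kmol.
Fuel reacted = 0.912 × 351 → ξ = 320.1 kmol.
Outlet (n = n₀ + ν ξ):
  C₂H₅OH: 351 − 1(320.1) = 30.89
  O₂: 2009 − 3(320.1) = 1049
  CO₂: 0 + 2(320.1) = 640.2
  H₂O: 0 + 3(320.1) = 960.3
Total out = 30.89 + 1049 + 640.2 + 960.3 = 2680 kmol.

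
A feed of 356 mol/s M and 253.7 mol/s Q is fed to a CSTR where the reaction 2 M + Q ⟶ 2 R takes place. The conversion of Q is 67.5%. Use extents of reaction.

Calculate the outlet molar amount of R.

342 mol/s

Q reacted = 0.675 × 253.7 = 171.2 mol/s; ν_Q = −1, so ξ = 171.2/1 = 171.2 mol/s.
Outlet amounts (n = n₀ + ν ξ):
  M: 356 − 2(171.2) = 13.5
  Q: 253.7 − 1(171.2) = 82.45
  R: 0 + 2(171.2) = 342.5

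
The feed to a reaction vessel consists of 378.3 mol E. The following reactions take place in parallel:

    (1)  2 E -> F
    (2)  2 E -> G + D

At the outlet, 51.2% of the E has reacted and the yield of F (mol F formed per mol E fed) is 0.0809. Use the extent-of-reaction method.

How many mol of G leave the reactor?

66.2 mol

Yield of F: 1ξ₁ / 378.3 = 0.0809 → ξ₁ = 30.6 mol.
Conversion of E: 2ξ₁ + 2ξ₂ = 0.512 × 378.3 = 193.7 → ξ₂ = 66.24 mol.
Outlet amounts (n = n₀ + Σ ν·ξ):
  E: 378.3 − 2(30.6) − 2(66.24) = 184.6
  F: 0 + 1(30.6) = 30.6
  G: 0 + 1(66.24) = 66.24
  D: 0 + 1(66.24) = 66.24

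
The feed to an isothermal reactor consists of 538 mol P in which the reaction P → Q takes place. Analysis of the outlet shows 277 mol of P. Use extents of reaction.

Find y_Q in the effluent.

0.485

For P: n = n₀ − 1ξ → 277 = 538 − 1ξ, giving ξ = 261 mol.
Outlet amounts (n = n₀ + ν ξ):
  P: 538 − 1(261) = 277
  Q: 0 + 1(261) = 261
Total out = 538 mol; y_Q = 261 / 538 = 0.4851.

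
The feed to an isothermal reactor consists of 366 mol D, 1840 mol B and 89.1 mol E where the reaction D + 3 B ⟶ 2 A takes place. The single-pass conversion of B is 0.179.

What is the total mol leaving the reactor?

B reacted = 0.179 × 1840 = 329.4 mol; ν_B = −3, so ξ = 329.4/3 = 109.8 mol.
Outlet amounts (n = n₀ + ν ξ):
  D: 366 − 1(109.8) = 256.2
  B: 1840 − 3(109.8) = 1511
  A: 0 + 2(109.8) = 219.6
  E: 89.1 (inert)
Total out = 256.2 + 1511 + 219.6 + 89.1 = 2076 mol.

2080 mol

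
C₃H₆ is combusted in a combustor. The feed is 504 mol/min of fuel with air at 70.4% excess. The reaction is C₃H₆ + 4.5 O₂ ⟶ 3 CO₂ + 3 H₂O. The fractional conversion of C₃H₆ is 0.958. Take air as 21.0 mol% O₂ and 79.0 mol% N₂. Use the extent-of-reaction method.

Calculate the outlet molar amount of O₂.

Stoichiometric O₂ = 4.5 × 504 = 2268 mol/min; O₂ fed = 2268 × 1.704 = 3865 mol/min.
N₂ fed = 3865 × 79/21 = 14540 mol/min.
Fuel reacted = 0.958 × 504 → ξ = 482.8 mol/min.
Outlet (n = n₀ + ν ξ):
  C₃H₆: 504 − 1(482.8) = 21.17
  O₂: 3865 − 4.5(482.8) = 1692
  N₂: 14540 (inert)
  CO₂: 0 + 3(482.8) = 1448
  H₂O: 0 + 3(482.8) = 1448

1690 mol/min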